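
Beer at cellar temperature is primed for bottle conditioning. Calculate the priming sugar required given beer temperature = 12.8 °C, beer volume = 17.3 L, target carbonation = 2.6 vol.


residual = 14.695·(0.01821 + 0.09011·e^(−0.04·T));  sugar = (target − residual)·4.0·V
residual = 14.695·(0.01821 + 0.09011·e^(−0.04·12.8)) = 1.0612
sugar = (2.6 − 1.0612)·4.0·17.3

106.4875 g


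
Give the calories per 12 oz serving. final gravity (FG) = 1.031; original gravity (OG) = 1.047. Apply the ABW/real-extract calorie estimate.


ABW = (OG−FG)·131.25·0.79/FG;  °P = 259 − 259/SG (for OG→OE and FG→AE);  RE = 0.1808·OE + 0.8192·AE;  Cal = (6.9·ABW + 4·(RE−0.1))·FG·3.55
ABW = (1.047 − 1.031)·131.25·0.79/1.031 = 1.6091
OE = 259 − 259/1.047 = 11.6266 °P
AE = 259 − 259/1.031 = 7.7876 °P
RE = 0.1808·11.6266 + 0.8192·7.7876 = 8.4817 °P
Cal = (6.9·1.6091 + 4·(8.4817−0.1))·1.031·3.55

163.3465 kcal


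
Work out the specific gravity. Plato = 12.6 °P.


SG = 259/(259 − P)
SG = 259/(259 − 12.6)

1.0511


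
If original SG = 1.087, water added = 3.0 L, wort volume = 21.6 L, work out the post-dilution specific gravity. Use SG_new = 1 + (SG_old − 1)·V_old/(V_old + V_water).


pts = (1.087 − 1)·1000·21.6/(21.6 + 3.0) = 76.3902
SG_new = 1 + 76.3902/1000

1.0764


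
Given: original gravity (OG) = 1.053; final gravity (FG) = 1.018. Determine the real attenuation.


AA = (OG−FG)/(OG−1)·100;  RA = AA·0.8192
AA = (1.053 − 1.018)/(1.053 − 1)·100 = 66.0377
RA = 66.0377·0.8192

54.0981 %


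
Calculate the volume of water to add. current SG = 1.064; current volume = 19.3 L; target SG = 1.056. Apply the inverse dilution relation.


V_water = V·((SG_curr − 1)/(SG_target − 1) − 1)
V_water = 19.3·((1.064 − 1)/(1.056 − 1) − 1)

2.7571 L


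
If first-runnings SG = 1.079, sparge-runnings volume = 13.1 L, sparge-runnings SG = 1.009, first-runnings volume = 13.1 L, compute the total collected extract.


total = Σ (SG_i − 1)·1000·V_i
first = (1.079 − 1)·1000·13.1 = 1034.9000
sparge = (1.009 − 1)·1000·13.1 = 117.9000
total = 1034.9000 + 117.9000

1152.8000 gravity·L


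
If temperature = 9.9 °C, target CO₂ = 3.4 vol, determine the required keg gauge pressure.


psi = vols/(0.01821 + 0.09011·e^(−0.04·T)) − 14.695
psi = 3.4/(0.01821 + 0.09011·e^(−0.04·9.9)) − 14.695

28.4223 psi


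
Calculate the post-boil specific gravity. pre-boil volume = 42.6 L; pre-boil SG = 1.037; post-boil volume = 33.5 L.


SG_post = 1 + (SG_pre − 1)·V_pre/V_post
pts_pre = (1.037 − 1)·1000 = 37.0000
pts_post = 37.0000·42.6/33.5 = 47.0507
SG_post = 1 + 47.0507/1000

1.0471


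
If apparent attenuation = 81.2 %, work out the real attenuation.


RA = AA · 0.8192
RA = 81.2 · 0.8192

66.5190 %


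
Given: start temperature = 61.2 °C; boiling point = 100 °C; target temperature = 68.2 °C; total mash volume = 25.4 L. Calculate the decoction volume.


V_dec = V_total·(T_target − T_start)/(T_boil − T_start)
V_dec = 25.4·(68.2 − 61.2)/(100 − 61.2)

4.5825 L


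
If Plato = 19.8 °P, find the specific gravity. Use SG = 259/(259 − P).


SG = 259/(259 − 19.8)

1.0828


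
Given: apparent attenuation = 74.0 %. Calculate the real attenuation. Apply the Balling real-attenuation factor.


RA = AA · 0.8192
RA = 74.0 · 0.8192

60.6208 %


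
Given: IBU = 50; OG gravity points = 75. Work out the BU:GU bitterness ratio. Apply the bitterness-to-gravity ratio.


BU:GU = IBU / OG_points
BU:GU = 50 / 75

0.6667


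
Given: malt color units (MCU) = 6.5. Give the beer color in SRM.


SRM = 1.4922 · MCU^0.6859
SRM = 1.4922 · 6.5^0.6859

5.3877 SRM


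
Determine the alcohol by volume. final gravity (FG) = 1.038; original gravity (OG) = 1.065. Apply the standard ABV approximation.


ABV = (OG − FG) · 131.25
ABV = (1.065 − 1.038) · 131.25

3.5437 % ABV


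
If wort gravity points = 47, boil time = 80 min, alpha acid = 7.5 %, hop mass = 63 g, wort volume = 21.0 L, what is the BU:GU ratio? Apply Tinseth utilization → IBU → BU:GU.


U = 1.65·0.000125^(GP/1000)·(1−e^(−0.04t))/4.15;  IBU = (α/100)·m·U·1000/V;  BU:GU = IBU/GP
U = 1.65·0.000125^(47/1000)·(1−e^(−0.04·80))/4.15 = 0.2500
IBU = (7.5/100)·63·0.2500·1000/21.0 = 56.2470
BU:GU = 56.2470/47

1.1967


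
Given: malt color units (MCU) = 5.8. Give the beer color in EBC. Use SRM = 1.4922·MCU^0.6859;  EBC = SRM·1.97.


SRM = 1.4922·5.8^0.6859 = 4.9827
EBC = 4.9827·1.97

9.8159 EBC


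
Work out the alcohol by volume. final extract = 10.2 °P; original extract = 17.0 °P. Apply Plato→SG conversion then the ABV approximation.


SG = 259/(259 − P);  ABV = (OG − FG)·131.25
OG = 259/(259 − 17.0) = 1.0702
FG = 259/(259 − 10.2) = 1.0410
ABV = (1.0702 − 1.0410)·131.25

3.8392 % ABV


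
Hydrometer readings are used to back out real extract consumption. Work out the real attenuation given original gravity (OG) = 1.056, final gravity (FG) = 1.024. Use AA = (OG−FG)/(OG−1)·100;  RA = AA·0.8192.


AA = (1.056 − 1.024)/(1.056 − 1)·100 = 57.1429
RA = 57.1429·0.8192

46.8114 %


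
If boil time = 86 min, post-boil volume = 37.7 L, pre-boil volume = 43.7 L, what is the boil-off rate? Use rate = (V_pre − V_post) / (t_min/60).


rate = (43.7 − 37.7) / (86/60)

4.1860 L/hr


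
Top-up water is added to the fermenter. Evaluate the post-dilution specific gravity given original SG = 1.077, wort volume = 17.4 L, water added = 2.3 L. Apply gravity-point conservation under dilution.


SG_new = 1 + (SG_old − 1)·V_old/(V_old + V_water)
pts = (1.077 − 1)·1000·17.4/(17.4 + 2.3) = 68.0102
SG_new = 1 + 68.0102/1000

1.0680


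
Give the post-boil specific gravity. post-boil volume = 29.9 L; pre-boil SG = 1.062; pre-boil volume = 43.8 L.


SG_post = 1 + (SG_pre − 1)·V_pre/V_post
pts_pre = (1.062 − 1)·1000 = 62.0000
pts_post = 62.0000·43.8/29.9 = 90.8227
SG_post = 1 + 90.8227/1000

1.0908


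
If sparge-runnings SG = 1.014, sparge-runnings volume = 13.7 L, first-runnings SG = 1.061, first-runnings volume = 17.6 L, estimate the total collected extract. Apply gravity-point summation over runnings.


total = Σ (SG_i − 1)·1000·V_i
first = (1.061 − 1)·1000·17.6 = 1073.6000
sparge = (1.014 − 1)·1000·13.7 = 191.8000
total = 1073.6000 + 191.8000

1265.4000 gravity·L


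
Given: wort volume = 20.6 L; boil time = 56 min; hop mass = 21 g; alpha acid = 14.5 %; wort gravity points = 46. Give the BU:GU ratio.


U = 1.65·0.000125^(GP/1000)·(1−e^(−0.04t))/4.15;  IBU = (α/100)·m·U·1000/V;  BU:GU = IBU/GP
U = 1.65·0.000125^(46/1000)·(1−e^(−0.04·56))/4.15 = 0.2350
IBU = (14.5/100)·21·0.2350·1000/20.6 = 34.7319
BU:GU = 34.7319/46

0.7550


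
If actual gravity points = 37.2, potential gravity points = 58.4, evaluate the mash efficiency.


efficiency = actual / potential × 100
efficiency = 37.2 / 58.4 × 100

63.6986 %


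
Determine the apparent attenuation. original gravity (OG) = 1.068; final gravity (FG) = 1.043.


AA = (OG − FG)/(OG − 1) · 100
AA = (1.068 − 1.043)/(1.068 − 1) · 100

36.7647 %


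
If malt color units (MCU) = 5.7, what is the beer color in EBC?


SRM = 1.4922·MCU^0.6859;  EBC = SRM·1.97
SRM = 1.4922·5.7^0.6859 = 4.9236
EBC = 4.9236·1.97

9.6995 EBC


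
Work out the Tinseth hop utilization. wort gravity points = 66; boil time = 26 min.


U = 1.65·0.000125^(GP/1000) · (1 − e^(−0.04·t))/4.15
bigness = 1.65·0.000125^(66/1000) = 0.9118
boil_factor = (1 − e^(−0.04·26))/4.15 = 0.1558
U = 0.9118 · 0.1558

0.1420


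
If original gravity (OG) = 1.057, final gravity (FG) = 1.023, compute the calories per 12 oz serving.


ABW = (OG−FG)·131.25·0.79/FG;  °P = 259 − 259/SG (for OG→OE and FG→AE);  RE = 0.1808·OE + 0.8192·AE;  Cal = (6.9·ABW + 4·(RE−0.1))·FG·3.55
ABW = (1.057 − 1.023)·131.25·0.79/1.023 = 3.4461
OE = 259 − 259/1.057 = 13.9669 °P
AE = 259 − 259/1.023 = 5.8231 °P
RE = 0.1808·13.9669 + 0.8192·5.8231 = 7.2955 °P
Cal = (6.9·3.4461 + 4·(7.2955−0.1))·1.023·3.55

190.8798 kcal


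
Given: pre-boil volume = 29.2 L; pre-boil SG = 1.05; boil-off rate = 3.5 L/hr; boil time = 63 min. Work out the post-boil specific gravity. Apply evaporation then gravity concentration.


V_post = V_pre − rate·(t/60);  SG_post = 1 + (SG_pre−1)·V_pre/V_post
V_post = 29.2 − 3.5·(63/60) = 25.5250
SG_post = 1 + (1.05 − 1)·29.2/25.5250

1.0572


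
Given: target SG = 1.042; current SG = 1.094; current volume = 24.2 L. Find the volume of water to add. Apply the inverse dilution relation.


V_water = V·((SG_curr − 1)/(SG_target − 1) − 1)
V_water = 24.2·((1.094 − 1)/(1.042 − 1) − 1)

29.9619 L


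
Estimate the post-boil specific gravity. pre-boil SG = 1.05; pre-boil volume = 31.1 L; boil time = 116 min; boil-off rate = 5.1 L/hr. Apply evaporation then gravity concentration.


V_post = V_pre − rate·(t/60);  SG_post = 1 + (SG_pre−1)·V_pre/V_post
V_post = 31.1 − 5.1·(116/60) = 21.2400
SG_post = 1 + (1.05 − 1)·31.1/21.2400

1.0732


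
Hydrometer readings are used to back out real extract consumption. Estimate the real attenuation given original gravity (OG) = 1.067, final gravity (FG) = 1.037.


AA = (OG−FG)/(OG−1)·100;  RA = AA·0.8192
AA = (1.067 − 1.037)/(1.067 − 1)·100 = 44.7761
RA = 44.7761·0.8192

36.6806 %


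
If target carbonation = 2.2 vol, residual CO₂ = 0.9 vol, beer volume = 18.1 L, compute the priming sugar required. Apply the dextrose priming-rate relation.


sugar = (target − residual)·4.0·V
sugar = (2.2 − 0.9)·4.0·18.1

94.1200 g


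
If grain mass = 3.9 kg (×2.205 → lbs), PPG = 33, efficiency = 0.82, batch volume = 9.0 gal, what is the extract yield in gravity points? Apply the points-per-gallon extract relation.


points = lbs × PPG × eff / vol
lbs = 3.9 × 2.205 = 8.5995
points = 8.5995 × 33 × 0.82 / 9.0

25.8558 points


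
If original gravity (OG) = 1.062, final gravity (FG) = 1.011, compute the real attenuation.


AA = (OG−FG)/(OG−1)·100;  RA = AA·0.8192
AA = (1.062 − 1.011)/(1.062 − 1)·100 = 82.2581
RA = 82.2581·0.8192

67.3858 %


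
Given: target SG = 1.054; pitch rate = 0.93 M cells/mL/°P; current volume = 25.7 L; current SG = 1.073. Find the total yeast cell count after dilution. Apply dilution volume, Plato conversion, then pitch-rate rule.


V_w = V·((SG_c−1)/(SG_t−1)−1);  °P = 259 − 259/SG_t;  cells = rate·(V+V_w)·°P
V_w = 25.7·((1.073−1)/(1.054−1)−1) = 9.0426
V_final = 25.7 + 9.0426 = 34.7426
°P = 259 − 259/1.054 = 13.2694
cells = 0.93·34.7426·13.2694

428.7440 billion cells


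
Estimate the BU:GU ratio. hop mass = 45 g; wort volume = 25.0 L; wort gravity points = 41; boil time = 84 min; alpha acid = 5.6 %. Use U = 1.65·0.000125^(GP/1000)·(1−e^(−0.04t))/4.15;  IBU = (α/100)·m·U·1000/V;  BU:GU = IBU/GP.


U = 1.65·0.000125^(41/1000)·(1−e^(−0.04·84))/4.15 = 0.2655
IBU = (5.6/100)·45·0.2655·1000/25.0 = 26.7619
BU:GU = 26.7619/41

0.6527


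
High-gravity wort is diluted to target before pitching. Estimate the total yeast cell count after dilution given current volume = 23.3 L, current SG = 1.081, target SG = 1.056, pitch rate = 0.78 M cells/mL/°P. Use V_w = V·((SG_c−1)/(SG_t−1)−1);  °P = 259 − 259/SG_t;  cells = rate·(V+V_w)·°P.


V_w = 23.3·((1.081−1)/(1.056−1)−1) = 10.4018
V_final = 23.3 + 10.4018 = 33.7018
°P = 259 − 259/1.056 = 13.7348
cells = 0.78·33.7018·13.7348

361.0534 billion cells


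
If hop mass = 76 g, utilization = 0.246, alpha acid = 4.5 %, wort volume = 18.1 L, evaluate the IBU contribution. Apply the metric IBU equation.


IBU = (α/100)·mass·U·1000 / V
IBU = (4.5/100)·76·0.246·1000 / 18.1

46.4818 IBU


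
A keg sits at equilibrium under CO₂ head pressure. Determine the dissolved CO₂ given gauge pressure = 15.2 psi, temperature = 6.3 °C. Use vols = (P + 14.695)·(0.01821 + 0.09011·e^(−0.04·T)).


vols = (15.2 + 14.695)·(0.01821 + 0.09011·e^(−0.04·6.3))

2.6382 volumes


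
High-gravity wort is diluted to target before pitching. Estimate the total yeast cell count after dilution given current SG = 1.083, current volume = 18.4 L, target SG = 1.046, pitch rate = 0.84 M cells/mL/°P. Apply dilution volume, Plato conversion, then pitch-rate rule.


V_w = V·((SG_c−1)/(SG_t−1)−1);  °P = 259 − 259/SG_t;  cells = rate·(V+V_w)·°P
V_w = 18.4·((1.083−1)/(1.046−1)−1) = 14.8000
V_final = 18.4 + 14.8000 = 33.2000
°P = 259 − 259/1.046 = 11.3901
cells = 0.84·33.2000·11.3901

317.6459 billion cells


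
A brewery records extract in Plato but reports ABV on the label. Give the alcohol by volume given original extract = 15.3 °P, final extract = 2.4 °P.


SG = 259/(259 − P);  ABV = (OG − FG)·131.25
OG = 259/(259 − 15.3) = 1.0628
FG = 259/(259 − 2.4) = 1.0094
ABV = (1.0628 − 1.0094)·131.25

7.0126 % ABV


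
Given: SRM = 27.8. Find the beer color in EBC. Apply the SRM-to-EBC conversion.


EBC = SRM · 1.97
EBC = 27.8 · 1.97

54.7660 EBC


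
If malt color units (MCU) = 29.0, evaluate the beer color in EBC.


SRM = 1.4922·MCU^0.6859;  EBC = SRM·1.97
SRM = 1.4922·29.0^0.6859 = 15.0275
EBC = 15.0275·1.97

29.6041 EBC


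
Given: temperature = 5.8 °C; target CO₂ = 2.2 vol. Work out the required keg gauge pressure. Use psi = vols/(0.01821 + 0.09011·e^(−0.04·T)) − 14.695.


psi = 2.2/(0.01821 + 0.09011·e^(−0.04·5.8)) − 14.695

9.8415 psi


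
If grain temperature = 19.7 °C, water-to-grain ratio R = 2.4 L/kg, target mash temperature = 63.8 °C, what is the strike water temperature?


T_strike = (0.41/R)·(T_mash − T_grain) + T_mash
T_strike = (0.41/2.4)·(63.8 − 19.7) + 63.8

71.3337 °C


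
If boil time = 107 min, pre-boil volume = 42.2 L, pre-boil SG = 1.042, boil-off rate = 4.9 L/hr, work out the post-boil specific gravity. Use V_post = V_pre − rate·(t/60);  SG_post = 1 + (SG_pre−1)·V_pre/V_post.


V_post = 42.2 − 4.9·(107/60) = 33.4617
SG_post = 1 + (1.042 − 1)·42.2/33.4617

1.0530


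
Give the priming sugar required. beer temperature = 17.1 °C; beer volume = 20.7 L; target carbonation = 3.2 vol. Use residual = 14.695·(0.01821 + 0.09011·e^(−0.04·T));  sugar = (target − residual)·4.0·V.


residual = 14.695·(0.01821 + 0.09011·e^(−0.04·17.1)) = 0.9358
sugar = (3.2 − 0.9358)·4.0·20.7

187.4788 g


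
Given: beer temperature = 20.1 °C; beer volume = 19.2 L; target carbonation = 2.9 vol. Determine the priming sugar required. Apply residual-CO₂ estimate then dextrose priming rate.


residual = 14.695·(0.01821 + 0.09011·e^(−0.04·T));  sugar = (target − residual)·4.0·V
residual = 14.695·(0.01821 + 0.09011·e^(−0.04·20.1)) = 0.8602
sugar = (2.9 − 0.8602)·4.0·19.2

156.6561 g


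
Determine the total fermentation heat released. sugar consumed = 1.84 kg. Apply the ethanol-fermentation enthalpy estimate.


Q = m_sugar · 590 kJ/kg
Q = 1.84 · 590

1085.6000 kJ


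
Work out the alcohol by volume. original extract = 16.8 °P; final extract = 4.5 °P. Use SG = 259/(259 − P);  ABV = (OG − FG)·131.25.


OG = 259/(259 − 16.8) = 1.0694
FG = 259/(259 − 4.5) = 1.0177
ABV = (1.0694 − 1.0177)·131.25

6.7833 % ABV


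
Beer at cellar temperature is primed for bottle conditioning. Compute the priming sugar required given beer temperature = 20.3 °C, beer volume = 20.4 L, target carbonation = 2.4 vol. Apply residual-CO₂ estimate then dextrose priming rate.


residual = 14.695·(0.01821 + 0.09011·e^(−0.04·T));  sugar = (target − residual)·4.0·V
residual = 14.695·(0.01821 + 0.09011·e^(−0.04·20.3)) = 0.8555
sugar = (2.4 − 0.8555)·4.0·20.4

126.0324 g


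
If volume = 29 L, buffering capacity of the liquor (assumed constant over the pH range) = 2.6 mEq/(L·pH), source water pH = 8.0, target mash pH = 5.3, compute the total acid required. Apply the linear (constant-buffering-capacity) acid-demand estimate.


acid = buffering capacity · (pH_source − pH_target) · V
acid = 2.6 · (8.0 − 5.3) · 29

203.5800 mEq


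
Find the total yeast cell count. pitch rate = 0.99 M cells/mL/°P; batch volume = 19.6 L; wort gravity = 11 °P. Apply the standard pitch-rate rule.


cells (billions) = rate · V_L · °P
cells = 0.99 · 19.6 · 11

213.4440 billion cells


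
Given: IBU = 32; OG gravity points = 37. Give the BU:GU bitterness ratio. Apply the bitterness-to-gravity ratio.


BU:GU = IBU / OG_points
BU:GU = 32 / 37

0.8649


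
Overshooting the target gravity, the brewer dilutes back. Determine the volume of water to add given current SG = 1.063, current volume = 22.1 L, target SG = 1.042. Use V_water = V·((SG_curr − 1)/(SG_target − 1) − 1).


V_water = 22.1·((1.063 − 1)/(1.042 − 1) − 1)

11.0500 L


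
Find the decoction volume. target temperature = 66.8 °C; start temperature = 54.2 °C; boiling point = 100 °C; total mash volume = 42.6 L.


V_dec = V_total·(T_target − T_start)/(T_boil − T_start)
V_dec = 42.6·(66.8 − 54.2)/(100 − 54.2)

11.7197 L


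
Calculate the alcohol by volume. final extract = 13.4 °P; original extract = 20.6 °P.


SG = 259/(259 − P);  ABV = (OG − FG)·131.25
OG = 259/(259 − 20.6) = 1.0864
FG = 259/(259 − 13.4) = 1.0546
ABV = (1.0864 − 1.0546)·131.25

4.1802 % ABV


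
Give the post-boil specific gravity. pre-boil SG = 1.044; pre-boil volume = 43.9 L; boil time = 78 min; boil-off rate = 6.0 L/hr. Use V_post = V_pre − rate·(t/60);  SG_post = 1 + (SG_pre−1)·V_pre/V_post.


V_post = 43.9 − 6.0·(78/60) = 36.1000
SG_post = 1 + (1.044 − 1)·43.9/36.1000

1.0535


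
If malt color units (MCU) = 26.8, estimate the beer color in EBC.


SRM = 1.4922·MCU^0.6859;  EBC = SRM·1.97
SRM = 1.4922·26.8^0.6859 = 14.2359
EBC = 14.2359·1.97

28.0447 EBC


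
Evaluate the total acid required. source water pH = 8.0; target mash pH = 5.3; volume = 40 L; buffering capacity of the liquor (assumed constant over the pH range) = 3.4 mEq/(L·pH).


acid = buffering capacity · (pH_source − pH_target) · V
acid = 3.4 · (8.0 − 5.3) · 40

367.2000 mEq


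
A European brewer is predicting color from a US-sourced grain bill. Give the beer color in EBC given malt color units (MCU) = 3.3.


SRM = 1.4922·MCU^0.6859;  EBC = SRM·1.97
SRM = 1.4922·3.3^0.6859 = 3.3844
EBC = 3.3844·1.97

6.6672 EBC


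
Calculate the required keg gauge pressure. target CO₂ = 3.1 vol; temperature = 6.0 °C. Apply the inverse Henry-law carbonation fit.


psi = vols/(0.01821 + 0.09011·e^(−0.04·T)) − 14.695
psi = 3.1/(0.01821 + 0.09011·e^(−0.04·6.0)) − 14.695

20.1001 psi


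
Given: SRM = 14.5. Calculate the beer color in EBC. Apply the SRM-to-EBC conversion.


EBC = SRM · 1.97
EBC = 14.5 · 1.97

28.5650 EBC


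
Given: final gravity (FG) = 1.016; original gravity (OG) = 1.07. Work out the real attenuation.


AA = (OG−FG)/(OG−1)·100;  RA = AA·0.8192
AA = (1.07 − 1.016)/(1.07 − 1)·100 = 77.1429
RA = 77.1429·0.8192

63.1954 %


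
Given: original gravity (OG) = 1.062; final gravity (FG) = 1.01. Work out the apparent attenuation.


AA = (OG − FG)/(OG − 1) · 100
AA = (1.062 − 1.01)/(1.062 − 1) · 100

83.8710 %


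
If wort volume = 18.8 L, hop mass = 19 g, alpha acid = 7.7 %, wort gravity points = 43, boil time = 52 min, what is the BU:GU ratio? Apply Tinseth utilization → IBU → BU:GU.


U = 1.65·0.000125^(GP/1000)·(1−e^(−0.04t))/4.15;  IBU = (α/100)·m·U·1000/V;  BU:GU = IBU/GP
U = 1.65·0.000125^(43/1000)·(1−e^(−0.04·52))/4.15 = 0.2364
IBU = (7.7/100)·19·0.2364·1000/18.8 = 18.3964
BU:GU = 18.3964/43

0.4278


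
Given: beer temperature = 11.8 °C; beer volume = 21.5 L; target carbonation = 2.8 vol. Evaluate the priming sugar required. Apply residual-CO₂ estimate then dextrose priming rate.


residual = 14.695·(0.01821 + 0.09011·e^(−0.04·T));  sugar = (target − residual)·4.0·V
residual = 14.695·(0.01821 + 0.09011·e^(−0.04·11.8)) = 1.0935
sugar = (2.8 − 1.0935)·4.0·21.5

146.7547 g


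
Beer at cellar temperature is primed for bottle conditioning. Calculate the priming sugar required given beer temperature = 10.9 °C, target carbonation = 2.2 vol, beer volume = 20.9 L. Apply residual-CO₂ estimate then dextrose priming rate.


residual = 14.695·(0.01821 + 0.09011·e^(−0.04·T));  sugar = (target − residual)·4.0·V
residual = 14.695·(0.01821 + 0.09011·e^(−0.04·10.9)) = 1.1238
sugar = (2.2 − 1.1238)·4.0·20.9

89.9682 g


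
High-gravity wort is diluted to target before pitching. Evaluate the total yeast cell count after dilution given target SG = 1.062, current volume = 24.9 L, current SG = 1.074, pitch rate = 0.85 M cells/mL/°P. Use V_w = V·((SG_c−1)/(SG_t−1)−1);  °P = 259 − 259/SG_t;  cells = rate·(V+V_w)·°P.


V_w = 24.9·((1.074−1)/(1.062−1)−1) = 4.8194
V_final = 24.9 + 4.8194 = 29.7194
°P = 259 − 259/1.062 = 15.1205
cells = 0.85·29.7194·15.1205

381.9665 billion cells


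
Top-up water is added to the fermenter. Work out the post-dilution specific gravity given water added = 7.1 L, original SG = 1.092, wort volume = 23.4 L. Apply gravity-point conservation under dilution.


SG_new = 1 + (SG_old − 1)·V_old/(V_old + V_water)
pts = (1.092 − 1)·1000·23.4/(23.4 + 7.1) = 70.5836
SG_new = 1 + 70.5836/1000

1.0706


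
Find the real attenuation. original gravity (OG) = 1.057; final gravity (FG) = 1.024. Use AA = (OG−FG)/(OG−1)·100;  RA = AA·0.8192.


AA = (1.057 − 1.024)/(1.057 − 1)·100 = 57.8947
RA = 57.8947·0.8192

47.4274 %


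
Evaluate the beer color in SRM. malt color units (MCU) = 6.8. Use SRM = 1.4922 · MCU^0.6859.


SRM = 1.4922 · 6.8^0.6859

5.5571 SRM


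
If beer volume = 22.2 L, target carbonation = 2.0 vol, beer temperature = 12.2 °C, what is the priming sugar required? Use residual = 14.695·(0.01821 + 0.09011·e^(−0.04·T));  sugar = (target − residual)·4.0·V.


residual = 14.695·(0.01821 + 0.09011·e^(−0.04·12.2)) = 1.0804
sugar = (2.0 − 1.0804)·4.0·22.2

81.6570 g


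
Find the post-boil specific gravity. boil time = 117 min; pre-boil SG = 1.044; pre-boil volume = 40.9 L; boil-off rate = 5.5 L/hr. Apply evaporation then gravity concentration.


V_post = V_pre − rate·(t/60);  SG_post = 1 + (SG_pre−1)·V_pre/V_post
V_post = 40.9 − 5.5·(117/60) = 30.1750
SG_post = 1 + (1.044 − 1)·40.9/30.1750

1.0596


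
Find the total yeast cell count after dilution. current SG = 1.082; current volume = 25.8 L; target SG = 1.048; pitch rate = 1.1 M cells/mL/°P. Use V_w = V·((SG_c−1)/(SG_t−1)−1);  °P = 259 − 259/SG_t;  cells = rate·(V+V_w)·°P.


V_w = 25.8·((1.082−1)/(1.048−1)−1) = 18.2750
V_final = 25.8 + 18.2750 = 44.0750
°P = 259 − 259/1.048 = 11.8626
cells = 1.1·44.0750·11.8626

575.1283 billion cells


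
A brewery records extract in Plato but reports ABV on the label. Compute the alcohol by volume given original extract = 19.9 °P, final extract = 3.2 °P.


SG = 259/(259 − P);  ABV = (OG − FG)·131.25
OG = 259/(259 − 19.9) = 1.0832
FG = 259/(259 − 3.2) = 1.0125
ABV = (1.0832 − 1.0125)·131.25

9.2819 % ABV


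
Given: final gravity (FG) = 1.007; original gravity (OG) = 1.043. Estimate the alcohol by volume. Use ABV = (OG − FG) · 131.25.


ABV = (1.043 − 1.007) · 131.25

4.7250 % ABV


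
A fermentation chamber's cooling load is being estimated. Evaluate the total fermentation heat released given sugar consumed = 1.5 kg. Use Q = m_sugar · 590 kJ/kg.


Q = 1.5 · 590

885.0000 kJ


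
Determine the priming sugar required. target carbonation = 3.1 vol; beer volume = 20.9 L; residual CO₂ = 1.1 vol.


sugar = (target − residual)·4.0·V
sugar = (3.1 − 1.1)·4.0·20.9

167.2000 g


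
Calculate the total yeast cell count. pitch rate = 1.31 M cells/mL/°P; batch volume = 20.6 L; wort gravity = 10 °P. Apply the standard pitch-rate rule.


cells (billions) = rate · V_L · °P
cells = 1.31 · 20.6 · 10

269.8600 billion cells


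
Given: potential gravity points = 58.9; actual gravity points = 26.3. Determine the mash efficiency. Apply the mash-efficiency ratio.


efficiency = actual / potential × 100
efficiency = 26.3 / 58.9 × 100

44.6520 %


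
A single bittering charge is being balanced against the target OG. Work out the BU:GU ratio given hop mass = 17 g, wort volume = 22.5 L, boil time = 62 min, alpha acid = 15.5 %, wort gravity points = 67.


U = 1.65·0.000125^(GP/1000)·(1−e^(−0.04t))/4.15;  IBU = (α/100)·m·U·1000/V;  BU:GU = IBU/GP
U = 1.65·0.000125^(67/1000)·(1−e^(−0.04·62))/4.15 = 0.1995
IBU = (15.5/100)·17·0.1995·1000/22.5 = 23.3638
BU:GU = 23.3638/67

0.3487


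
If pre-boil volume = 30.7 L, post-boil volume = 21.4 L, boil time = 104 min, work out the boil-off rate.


rate = (V_pre − V_post) / (t_min/60)
rate = (30.7 − 21.4) / (104/60)

5.3654 L/hr


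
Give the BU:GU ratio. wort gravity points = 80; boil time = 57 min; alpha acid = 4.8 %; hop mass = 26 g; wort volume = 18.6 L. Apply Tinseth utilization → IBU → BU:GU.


U = 1.65·0.000125^(GP/1000)·(1−e^(−0.04t))/4.15;  IBU = (α/100)·m·U·1000/V;  BU:GU = IBU/GP
U = 1.65·0.000125^(80/1000)·(1−e^(−0.04·57))/4.15 = 0.1739
IBU = (4.8/100)·26·0.1739·1000/18.6 = 11.6689
BU:GU = 11.6689/80

0.1459


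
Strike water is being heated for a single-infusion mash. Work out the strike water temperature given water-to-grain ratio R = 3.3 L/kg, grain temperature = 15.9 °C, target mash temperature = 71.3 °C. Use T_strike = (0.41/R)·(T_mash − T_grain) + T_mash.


T_strike = (0.41/3.3)·(71.3 − 15.9) + 71.3

78.1830 °C


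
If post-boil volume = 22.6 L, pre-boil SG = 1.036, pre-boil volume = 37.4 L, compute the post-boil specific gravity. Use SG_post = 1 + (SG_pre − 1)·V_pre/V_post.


pts_pre = (1.036 − 1)·1000 = 36.0000
pts_post = 36.0000·37.4/22.6 = 59.5752
SG_post = 1 + 59.5752/1000

1.0596


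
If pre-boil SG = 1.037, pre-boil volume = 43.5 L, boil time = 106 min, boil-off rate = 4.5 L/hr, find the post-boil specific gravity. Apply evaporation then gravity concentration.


V_post = V_pre − rate·(t/60);  SG_post = 1 + (SG_pre−1)·V_pre/V_post
V_post = 43.5 − 4.5·(106/60) = 35.5500
SG_post = 1 + (1.037 − 1)·43.5/35.5500

1.0453


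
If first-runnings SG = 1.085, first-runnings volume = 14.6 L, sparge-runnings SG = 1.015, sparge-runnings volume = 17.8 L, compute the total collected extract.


total = Σ (SG_i − 1)·1000·V_i
first = (1.085 − 1)·1000·14.6 = 1241.0000
sparge = (1.015 − 1)·1000·17.8 = 267.0000
total = 1241.0000 + 267.0000

1508.0000 gravity·L


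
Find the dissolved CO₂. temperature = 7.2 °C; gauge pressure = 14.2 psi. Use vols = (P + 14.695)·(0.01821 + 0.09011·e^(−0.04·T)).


vols = (14.2 + 14.695)·(0.01821 + 0.09011·e^(−0.04·7.2))

2.4784 volumes


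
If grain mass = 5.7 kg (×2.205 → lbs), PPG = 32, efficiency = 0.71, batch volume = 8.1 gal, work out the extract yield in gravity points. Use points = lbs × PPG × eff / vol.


lbs = 5.7 × 2.205 = 12.5685
points = 12.5685 × 32 × 0.71 / 8.1

35.2539 points


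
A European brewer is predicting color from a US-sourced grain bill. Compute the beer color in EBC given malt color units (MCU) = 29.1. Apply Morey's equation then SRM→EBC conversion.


SRM = 1.4922·MCU^0.6859;  EBC = SRM·1.97
SRM = 1.4922·29.1^0.6859 = 15.0630
EBC = 15.0630·1.97

29.6741 EBC


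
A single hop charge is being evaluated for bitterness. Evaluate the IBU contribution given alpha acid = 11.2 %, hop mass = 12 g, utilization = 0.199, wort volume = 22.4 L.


IBU = (α/100)·mass·U·1000 / V
IBU = (11.2/100)·12·0.199·1000 / 22.4

11.9400 IBU


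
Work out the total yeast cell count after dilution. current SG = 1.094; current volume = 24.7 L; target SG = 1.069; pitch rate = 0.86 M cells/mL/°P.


V_w = V·((SG_c−1)/(SG_t−1)−1);  °P = 259 − 259/SG_t;  cells = rate·(V+V_w)·°P
V_w = 24.7·((1.094−1)/(1.069−1)−1) = 8.9493
V_final = 24.7 + 8.9493 = 33.6493
°P = 259 − 259/1.069 = 16.7175
cells = 0.86·33.6493·16.7175

483.7771 billion cells


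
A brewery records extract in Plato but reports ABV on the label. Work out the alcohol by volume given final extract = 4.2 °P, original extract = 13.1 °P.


SG = 259/(259 − P);  ABV = (OG − FG)·131.25
OG = 259/(259 − 13.1) = 1.0533
FG = 259/(259 − 4.2) = 1.0165
ABV = (1.0533 − 1.0165)·131.25

4.8287 % ABV


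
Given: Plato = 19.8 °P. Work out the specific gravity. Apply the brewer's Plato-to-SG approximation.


SG = 259/(259 − P)
SG = 259/(259 − 19.8)

1.0828


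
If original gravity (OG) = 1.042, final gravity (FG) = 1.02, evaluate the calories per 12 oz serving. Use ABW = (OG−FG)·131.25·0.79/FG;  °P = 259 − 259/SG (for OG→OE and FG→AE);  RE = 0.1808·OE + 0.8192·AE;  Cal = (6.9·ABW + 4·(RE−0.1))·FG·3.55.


ABW = (1.042 − 1.02)·131.25·0.79/1.02 = 2.2364
OE = 259 − 259/1.042 = 10.4395 °P
AE = 259 − 259/1.02 = 5.0784 °P
RE = 0.1808·10.4395 + 0.8192·5.0784 = 6.0477 °P
Cal = (6.9·2.2364 + 4·(6.0477−0.1))·1.02·3.55

142.0229 kcal


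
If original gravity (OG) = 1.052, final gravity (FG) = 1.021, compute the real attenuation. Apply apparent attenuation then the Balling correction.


AA = (OG−FG)/(OG−1)·100;  RA = AA·0.8192
AA = (1.052 − 1.021)/(1.052 − 1)·100 = 59.6154
RA = 59.6154·0.8192

48.8369 %


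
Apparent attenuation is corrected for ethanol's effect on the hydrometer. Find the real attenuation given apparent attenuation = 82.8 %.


RA = AA · 0.8192
RA = 82.8 · 0.8192

67.8298 %


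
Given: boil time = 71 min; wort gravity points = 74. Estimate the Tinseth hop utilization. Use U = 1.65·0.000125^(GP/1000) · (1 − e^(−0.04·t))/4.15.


bigness = 1.65·0.000125^(74/1000) = 0.8485
boil_factor = (1 − e^(−0.04·71))/4.15 = 0.2269
U = 0.8485 · 0.2269

0.1925


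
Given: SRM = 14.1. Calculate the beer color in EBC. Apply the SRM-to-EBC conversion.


EBC = SRM · 1.97
EBC = 14.1 · 1.97

27.7770 EBC


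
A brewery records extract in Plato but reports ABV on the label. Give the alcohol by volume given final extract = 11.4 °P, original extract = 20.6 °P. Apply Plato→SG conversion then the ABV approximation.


SG = 259/(259 − P);  ABV = (OG − FG)·131.25
OG = 259/(259 − 20.6) = 1.0864
FG = 259/(259 − 11.4) = 1.0460
ABV = (1.0864 − 1.0460)·131.25

5.2982 % ABV


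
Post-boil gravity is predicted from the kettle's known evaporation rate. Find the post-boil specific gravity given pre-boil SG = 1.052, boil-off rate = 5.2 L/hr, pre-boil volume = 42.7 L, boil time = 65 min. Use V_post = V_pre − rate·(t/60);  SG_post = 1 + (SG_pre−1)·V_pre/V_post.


V_post = 42.7 − 5.2·(65/60) = 37.0667
SG_post = 1 + (1.052 − 1)·42.7/37.0667

1.0599


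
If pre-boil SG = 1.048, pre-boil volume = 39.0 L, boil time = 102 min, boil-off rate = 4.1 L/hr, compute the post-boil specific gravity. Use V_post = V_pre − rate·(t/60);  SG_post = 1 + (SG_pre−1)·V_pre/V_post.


V_post = 39.0 − 4.1·(102/60) = 32.0300
SG_post = 1 + (1.048 − 1)·39.0/32.0300

1.0584


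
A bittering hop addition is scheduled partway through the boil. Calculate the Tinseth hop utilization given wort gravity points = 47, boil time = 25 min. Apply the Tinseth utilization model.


U = 1.65·0.000125^(GP/1000) · (1 − e^(−0.04·t))/4.15
bigness = 1.65·0.000125^(47/1000) = 1.0815
boil_factor = (1 − e^(−0.04·25))/4.15 = 0.1523
U = 1.0815 · 0.1523

0.1647


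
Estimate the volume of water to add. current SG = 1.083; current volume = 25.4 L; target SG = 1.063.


V_water = V·((SG_curr − 1)/(SG_target − 1) − 1)
V_water = 25.4·((1.083 − 1)/(1.063 − 1) − 1)

8.0635 L


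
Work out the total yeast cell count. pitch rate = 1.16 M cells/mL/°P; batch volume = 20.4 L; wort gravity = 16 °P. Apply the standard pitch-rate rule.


cells (billions) = rate · V_L · °P
cells = 1.16 · 20.4 · 16

378.6240 billion cells


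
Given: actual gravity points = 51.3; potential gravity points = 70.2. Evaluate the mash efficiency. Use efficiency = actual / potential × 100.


efficiency = 51.3 / 70.2 × 100

73.0769 %


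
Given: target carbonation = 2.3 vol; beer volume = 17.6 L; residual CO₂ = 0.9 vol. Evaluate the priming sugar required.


sugar = (target − residual)·4.0·V
sugar = (2.3 − 0.9)·4.0·17.6

98.5600 g


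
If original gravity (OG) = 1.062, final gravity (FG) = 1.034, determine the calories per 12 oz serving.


ABW = (OG−FG)·131.25·0.79/FG;  °P = 259 − 259/SG (for OG→OE and FG→AE);  RE = 0.1808·OE + 0.8192·AE;  Cal = (6.9·ABW + 4·(RE−0.1))·FG·3.55
ABW = (1.062 − 1.034)·131.25·0.79/1.034 = 2.8078
OE = 259 − 259/1.062 = 15.1205 °P
AE = 259 − 259/1.034 = 8.5164 °P
RE = 0.1808·15.1205 + 0.8192·8.5164 = 9.7105 °P
Cal = (6.9·2.8078 + 4·(9.7105−0.1))·1.034·3.55

212.2236 kcal


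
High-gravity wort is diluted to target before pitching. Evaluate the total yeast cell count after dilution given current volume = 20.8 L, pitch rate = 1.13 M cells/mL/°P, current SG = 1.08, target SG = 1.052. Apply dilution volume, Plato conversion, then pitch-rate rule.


V_w = V·((SG_c−1)/(SG_t−1)−1);  °P = 259 − 259/SG_t;  cells = rate·(V+V_w)·°P
V_w = 20.8·((1.08−1)/(1.052−1)−1) = 11.2000
V_final = 20.8 + 11.2000 = 32.0000
°P = 259 − 259/1.052 = 12.8023
cells = 1.13·32.0000·12.8023

462.9305 billion cells


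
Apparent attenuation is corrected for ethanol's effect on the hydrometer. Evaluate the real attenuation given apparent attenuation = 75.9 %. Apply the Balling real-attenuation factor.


RA = AA · 0.8192
RA = 75.9 · 0.8192

62.1773 %


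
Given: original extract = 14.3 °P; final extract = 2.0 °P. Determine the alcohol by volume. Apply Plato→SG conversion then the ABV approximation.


SG = 259/(259 − P);  ABV = (OG − FG)·131.25
OG = 259/(259 − 14.3) = 1.0584
FG = 259/(259 − 2.0) = 1.0078
ABV = (1.0584 − 1.0078)·131.25

6.6487 % ABV


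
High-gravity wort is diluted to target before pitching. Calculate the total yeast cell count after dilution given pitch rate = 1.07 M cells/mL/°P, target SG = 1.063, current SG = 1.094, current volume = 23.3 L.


V_w = V·((SG_c−1)/(SG_t−1)−1);  °P = 259 − 259/SG_t;  cells = rate·(V+V_w)·°P
V_w = 23.3·((1.094−1)/(1.063−1)−1) = 11.4651
V_final = 23.3 + 11.4651 = 34.7651
°P = 259 − 259/1.063 = 15.3500
cells = 1.07·34.7651·15.3500

570.9973 billion cells


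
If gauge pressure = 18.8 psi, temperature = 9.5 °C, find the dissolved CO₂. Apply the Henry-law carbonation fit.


vols = (P + 14.695)·(0.01821 + 0.09011·e^(−0.04·T))
vols = (18.8 + 14.695)·(0.01821 + 0.09011·e^(−0.04·9.5))

2.6740 volumes


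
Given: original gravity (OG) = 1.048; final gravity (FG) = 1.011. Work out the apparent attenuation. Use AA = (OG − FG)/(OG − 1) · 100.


AA = (1.048 − 1.011)/(1.048 − 1) · 100

77.0833 %


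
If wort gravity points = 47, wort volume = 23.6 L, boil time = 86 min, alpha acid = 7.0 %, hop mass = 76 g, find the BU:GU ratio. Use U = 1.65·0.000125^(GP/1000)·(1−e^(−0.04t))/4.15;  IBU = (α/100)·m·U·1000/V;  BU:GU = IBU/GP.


U = 1.65·0.000125^(47/1000)·(1−e^(−0.04·86))/4.15 = 0.2523
IBU = (7.0/100)·76·0.2523·1000/23.6 = 56.8639
BU:GU = 56.8639/47

1.2099


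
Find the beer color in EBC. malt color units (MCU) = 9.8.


SRM = 1.4922·MCU^0.6859;  EBC = SRM·1.97
SRM = 1.4922·9.8^0.6859 = 7.1402
EBC = 7.1402·1.97

14.0661 EBC


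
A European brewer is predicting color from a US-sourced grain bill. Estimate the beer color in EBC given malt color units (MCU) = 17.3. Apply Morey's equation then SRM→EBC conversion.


SRM = 1.4922·MCU^0.6859;  EBC = SRM·1.97
SRM = 1.4922·17.3^0.6859 = 10.5439
EBC = 10.5439·1.97

20.7716 EBC


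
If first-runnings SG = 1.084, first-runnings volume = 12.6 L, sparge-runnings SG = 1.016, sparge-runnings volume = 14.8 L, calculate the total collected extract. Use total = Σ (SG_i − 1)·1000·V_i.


first = (1.084 − 1)·1000·12.6 = 1058.4000
sparge = (1.016 − 1)·1000·14.8 = 236.8000
total = 1058.4000 + 236.8000

1295.2000 gravity·L


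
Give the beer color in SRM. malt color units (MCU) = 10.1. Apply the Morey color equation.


SRM = 1.4922 · MCU^0.6859
SRM = 1.4922 · 10.1^0.6859

7.2894 SRM


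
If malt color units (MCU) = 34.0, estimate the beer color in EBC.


SRM = 1.4922·MCU^0.6859;  EBC = SRM·1.97
SRM = 1.4922·34.0^0.6859 = 16.7598
EBC = 16.7598·1.97

33.0168 EBC


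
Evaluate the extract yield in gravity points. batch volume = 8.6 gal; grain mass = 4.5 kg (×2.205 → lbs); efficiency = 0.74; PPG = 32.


points = lbs × PPG × eff / vol
lbs = 4.5 × 2.205 = 9.9225
points = 9.9225 × 32 × 0.74 / 8.6

27.3215 points


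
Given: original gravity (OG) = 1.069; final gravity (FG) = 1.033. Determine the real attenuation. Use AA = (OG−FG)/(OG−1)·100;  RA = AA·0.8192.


AA = (1.069 − 1.033)/(1.069 − 1)·100 = 52.1739
RA = 52.1739·0.8192

42.7409 %


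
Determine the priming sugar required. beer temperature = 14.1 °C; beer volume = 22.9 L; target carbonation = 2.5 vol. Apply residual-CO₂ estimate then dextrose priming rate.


residual = 14.695·(0.01821 + 0.09011·e^(−0.04·T));  sugar = (target − residual)·4.0·V
residual = 14.695·(0.01821 + 0.09011·e^(−0.04·14.1)) = 1.0210
sugar = (2.5 − 1.0210)·4.0·22.9

135.4808 g


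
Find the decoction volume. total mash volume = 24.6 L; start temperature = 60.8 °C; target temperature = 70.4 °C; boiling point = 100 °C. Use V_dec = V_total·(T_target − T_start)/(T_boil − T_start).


V_dec = 24.6·(70.4 − 60.8)/(100 − 60.8)

6.0245 L


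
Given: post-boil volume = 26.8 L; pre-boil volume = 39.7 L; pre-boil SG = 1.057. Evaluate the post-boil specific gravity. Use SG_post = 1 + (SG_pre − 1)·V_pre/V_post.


pts_pre = (1.057 − 1)·1000 = 57.0000
pts_post = 57.0000·39.7/26.8 = 84.4366
SG_post = 1 + 84.4366/1000

1.0844


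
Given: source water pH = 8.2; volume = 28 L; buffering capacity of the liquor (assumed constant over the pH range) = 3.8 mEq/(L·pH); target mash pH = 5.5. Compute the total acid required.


acid = buffering capacity · (pH_source − pH_target) · V
acid = 3.8 · (8.2 − 5.5) · 28

287.2800 mEq


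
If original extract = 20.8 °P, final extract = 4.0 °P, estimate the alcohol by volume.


SG = 259/(259 − P);  ABV = (OG − FG)·131.25
OG = 259/(259 − 20.8) = 1.0873
FG = 259/(259 − 4.0) = 1.0157
ABV = (1.0873 − 1.0157)·131.25

9.4021 % ABV


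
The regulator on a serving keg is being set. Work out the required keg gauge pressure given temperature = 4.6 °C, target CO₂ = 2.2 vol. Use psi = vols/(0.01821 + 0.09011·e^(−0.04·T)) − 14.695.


psi = 2.2/(0.01821 + 0.09011·e^(−0.04·4.6)) − 14.695

8.9163 psi


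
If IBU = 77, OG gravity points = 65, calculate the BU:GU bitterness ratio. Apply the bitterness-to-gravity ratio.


BU:GU = IBU / OG_points
BU:GU = 77 / 65

1.1846


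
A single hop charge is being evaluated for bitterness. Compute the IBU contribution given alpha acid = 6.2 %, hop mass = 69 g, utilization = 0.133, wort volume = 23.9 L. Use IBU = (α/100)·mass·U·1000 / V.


IBU = (6.2/100)·69·0.133·1000 / 23.9

23.8064 IBU


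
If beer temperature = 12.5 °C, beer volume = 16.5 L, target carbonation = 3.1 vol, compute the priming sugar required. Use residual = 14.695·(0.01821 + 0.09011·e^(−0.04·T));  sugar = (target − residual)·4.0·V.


residual = 14.695·(0.01821 + 0.09011·e^(−0.04·12.5)) = 1.0707
sugar = (3.1 − 1.0707)·4.0·16.5

133.9309 g
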